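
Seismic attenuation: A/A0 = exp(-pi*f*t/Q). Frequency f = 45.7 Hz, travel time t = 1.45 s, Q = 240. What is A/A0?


pi*f*t/Q = pi*45.7*1.45/240 = 0.867407
A/A0 = exp(-0.867407) = 0.420039

0.420039


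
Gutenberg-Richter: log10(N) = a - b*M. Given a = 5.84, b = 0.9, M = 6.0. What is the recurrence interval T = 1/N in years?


log10(N) = 5.84 - 0.9*6.0 = 0.44
N = 10^0.44 = 2.754229
T = 1/N = 1/2.754229 = 0.3631 years

0.3631


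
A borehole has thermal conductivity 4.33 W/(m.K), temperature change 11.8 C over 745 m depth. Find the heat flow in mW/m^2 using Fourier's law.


q = k * dT / dz * 1000
= 4.33 * 11.8 / 745 * 1000
= 0.068583 * 1000
= 68.5826 mW/m^2

68.5826


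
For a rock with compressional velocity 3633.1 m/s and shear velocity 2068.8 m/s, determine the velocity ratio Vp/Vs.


Vp/Vs = 3633.1 / 2068.8
= 1.7561

1.7561


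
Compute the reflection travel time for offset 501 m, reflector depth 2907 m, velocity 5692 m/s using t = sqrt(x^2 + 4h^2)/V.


x^2 + 4h^2 = 501^2 + 4*2907^2 = 251001 + 33802596 = 34053597
sqrt(34053597) = 5835.546
t = 5835.546 / 5692 = 1.0252 s

1.0252


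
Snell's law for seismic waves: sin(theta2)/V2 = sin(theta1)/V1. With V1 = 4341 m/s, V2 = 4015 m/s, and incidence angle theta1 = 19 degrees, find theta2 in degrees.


sin(theta1) = sin(19 deg) = 0.325568
sin(theta2) = V2/V1 * sin(theta1) = 4015/4341 * 0.325568 = 0.301119
theta2 = arcsin(0.301119) = 17.5248 degrees

17.5248


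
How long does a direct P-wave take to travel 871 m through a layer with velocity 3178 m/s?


t = x / V
= 871 / 3178
= 0.2741 s

0.2741


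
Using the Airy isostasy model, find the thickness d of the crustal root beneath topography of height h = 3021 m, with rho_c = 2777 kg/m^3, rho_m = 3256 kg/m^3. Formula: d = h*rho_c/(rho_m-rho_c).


rho_m - rho_c = 3256 - 2777 = 479
d = 3021 * 2777 / 479
= 8389317 / 479
= 17514.23 m

17514.23


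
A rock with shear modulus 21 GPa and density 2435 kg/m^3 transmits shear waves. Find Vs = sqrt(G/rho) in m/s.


Convert G to Pa: G = 21e9 Pa
Compute G/rho = 21e9 / 2435 = 8624229.9795
Vs = sqrt(8624229.9795) = 2936.7 m/s

2936.7


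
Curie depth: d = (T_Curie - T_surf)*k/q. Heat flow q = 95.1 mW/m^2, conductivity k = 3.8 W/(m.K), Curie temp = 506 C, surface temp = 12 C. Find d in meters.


T_Curie - T_surf = 506 - 12 = 494 C
Convert q to W/m^2: 95.1 mW/m^2 = 0.0951 W/m^2
d = 494 * 3.8 / 0.0951 = 19739.22 m

19739.22


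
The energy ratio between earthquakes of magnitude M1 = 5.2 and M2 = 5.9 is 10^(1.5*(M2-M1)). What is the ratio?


M2 - M1 = 5.9 - 5.2 = 0.7
1.5 * 0.7 = 1.05
ratio = 10^1.05 = 11.22

11.22


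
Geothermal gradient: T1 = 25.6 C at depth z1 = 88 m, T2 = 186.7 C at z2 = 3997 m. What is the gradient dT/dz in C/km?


dT = 186.7 - 25.6 = 161.1 C
dz = 3997 - 88 = 3909 m
gradient = dT/dz * 1000 = 161.1/3909 * 1000 = 41.2126 C/km

41.2126


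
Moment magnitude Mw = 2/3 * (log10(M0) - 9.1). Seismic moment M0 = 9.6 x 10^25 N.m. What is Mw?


log10(M0) = log10(9.6 x 10^25) = 25.9823
Mw = 2/3 * (25.9823 - 9.1)
= 2/3 * 16.8823
= 11.25

11.25


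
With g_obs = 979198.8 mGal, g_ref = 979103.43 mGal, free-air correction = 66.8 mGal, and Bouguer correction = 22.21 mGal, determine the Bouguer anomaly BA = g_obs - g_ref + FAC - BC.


BA = g_obs - g_ref + FAC - BC
= 979198.8 - 979103.43 + 66.8 - 22.21
= 139.96 mGal

139.96


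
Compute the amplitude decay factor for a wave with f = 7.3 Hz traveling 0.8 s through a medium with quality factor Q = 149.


pi*f*t/Q = pi*7.3*0.8/149 = 0.123134
A/A0 = exp(-0.123134) = 0.884146

0.884146


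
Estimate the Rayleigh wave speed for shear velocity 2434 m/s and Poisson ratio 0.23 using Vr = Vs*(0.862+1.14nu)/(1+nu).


Numerator factor = 0.862 + 1.14*0.23 = 1.1242
Denominator = 1 + 0.23 = 1.23
Vr = 2434 * 1.1242 / 1.23 = 2224.64 m/s

2224.64


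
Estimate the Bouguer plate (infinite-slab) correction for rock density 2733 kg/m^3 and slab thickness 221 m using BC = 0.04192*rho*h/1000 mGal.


BC = 0.04192 * rho * h / 1000
= 0.04192 * 2733 * 221 / 1000
= 25.3194 mGal

25.3194


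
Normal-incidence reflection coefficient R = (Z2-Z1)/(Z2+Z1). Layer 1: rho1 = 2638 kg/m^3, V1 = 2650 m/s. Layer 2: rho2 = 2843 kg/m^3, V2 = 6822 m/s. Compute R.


Z1 = 2638 * 2650 = 6990700
Z2 = 2843 * 6822 = 19394946
R = (19394946 - 6990700) / (19394946 + 6990700) = 12404246 / 26385646 = 0.4701

0.4701


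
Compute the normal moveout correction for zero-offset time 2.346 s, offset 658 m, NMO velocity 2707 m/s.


x/Vnmo = 658/2707 = 0.243074
(x/Vnmo)^2 = 0.059085
t0^2 = 5.503716
sqrt(5.503716 + 0.059085) = 2.358559
dt = 2.358559 - 2.346 = 0.012559

0.012559


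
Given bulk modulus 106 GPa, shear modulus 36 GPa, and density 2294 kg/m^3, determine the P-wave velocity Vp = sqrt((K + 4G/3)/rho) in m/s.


First compute the effective modulus:
K + 4G/3 = 106e9 + 4*36e9/3 = 154000000000.0 Pa
Then divide by density:
154000000000.0 / 2294 = 67131647.7768 Pa/(kg/m^3)
Take the square root:
Vp = sqrt(67131647.7768) = 8193.39 m/s

8193.39


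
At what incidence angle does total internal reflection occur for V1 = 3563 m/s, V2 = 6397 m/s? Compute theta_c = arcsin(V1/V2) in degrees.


V1/V2 = 3563/6397 = 0.55698
theta_c = arcsin(0.55698) = 33.8472 degrees

33.8472


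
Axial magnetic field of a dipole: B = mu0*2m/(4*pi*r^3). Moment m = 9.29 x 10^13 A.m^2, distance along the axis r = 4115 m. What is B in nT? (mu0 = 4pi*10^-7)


m = 9.29 x 10^13 = 92900000000000 A.m^2
2m = 185800000000000 A.m^2
r^3 = 4115^3 = 69680220875
B = (4pi*10^-7) * 185800000000000 / (4*pi * 69680220875) * 1e9
= 233483166.014793 / 875627480005.66 * 1e9
= 266646.6863 nT

266646.6863


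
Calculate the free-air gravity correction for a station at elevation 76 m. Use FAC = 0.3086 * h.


FAC = 0.3086 * h
= 0.3086 * 76
= 23.4536 mGal

23.4536


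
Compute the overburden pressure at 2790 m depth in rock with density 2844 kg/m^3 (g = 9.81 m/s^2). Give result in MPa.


P = rho * g * z / 1e6
= 2844 * 9.81 * 2790 / 1e6
= 77839995.6 / 1e6
= 77.84 MPa

77.84


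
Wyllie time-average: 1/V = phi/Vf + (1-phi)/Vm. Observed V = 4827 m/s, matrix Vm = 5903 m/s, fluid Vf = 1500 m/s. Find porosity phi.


1/V - 1/Vm = 1/4827 - 1/5903 = 3.776e-05
1/Vf - 1/Vm = 1/1500 - 1/5903 = 0.00049726
phi = 3.776e-05 / 0.00049726 = 0.0759

0.0759


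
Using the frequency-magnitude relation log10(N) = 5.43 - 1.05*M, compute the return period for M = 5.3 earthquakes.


log10(N) = 5.43 - 1.05*5.3 = -0.135
N = 10^-0.135 = 0.732825
T = 1/N = 1/0.732825 = 1.3646 years

1.3646


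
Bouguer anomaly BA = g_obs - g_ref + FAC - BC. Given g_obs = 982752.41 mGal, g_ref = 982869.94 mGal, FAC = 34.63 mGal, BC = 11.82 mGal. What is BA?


BA = g_obs - g_ref + FAC - BC
= 982752.41 - 982869.94 + 34.63 - 11.82
= -94.72 mGal

-94.72


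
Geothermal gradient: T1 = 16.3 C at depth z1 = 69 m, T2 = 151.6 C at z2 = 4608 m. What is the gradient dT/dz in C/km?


dT = 151.6 - 16.3 = 135.3 C
dz = 4608 - 69 = 4539 m
gradient = dT/dz * 1000 = 135.3/4539 * 1000 = 29.8083 C/km

29.8083


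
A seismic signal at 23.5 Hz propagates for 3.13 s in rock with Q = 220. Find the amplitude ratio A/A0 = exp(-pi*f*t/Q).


pi*f*t/Q = pi*23.5*3.13/220 = 1.050363
A/A0 = exp(-1.050363) = 0.349811

0.349811


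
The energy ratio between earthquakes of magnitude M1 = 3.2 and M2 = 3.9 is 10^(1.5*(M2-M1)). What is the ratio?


M2 - M1 = 3.9 - 3.2 = 0.7
1.5 * 0.7 = 1.05
ratio = 10^1.05 = 11.22

11.22


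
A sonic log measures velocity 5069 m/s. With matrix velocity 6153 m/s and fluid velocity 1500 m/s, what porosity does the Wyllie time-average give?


1/V - 1/Vm = 1/5069 - 1/6153 = 3.476e-05
1/Vf - 1/Vm = 1/1500 - 1/6153 = 0.00050414
phi = 3.476e-05 / 0.00050414 = 0.0689

0.0689


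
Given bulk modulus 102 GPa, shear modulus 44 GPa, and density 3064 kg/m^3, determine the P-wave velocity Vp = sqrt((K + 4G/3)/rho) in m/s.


First compute the effective modulus:
K + 4G/3 = 102e9 + 4*44e9/3 = 160666666666.67 Pa
Then divide by density:
160666666666.67 / 3064 = 52436901.6536 Pa/(kg/m^3)
Take the square root:
Vp = sqrt(52436901.6536) = 7241.33 m/s

7241.33


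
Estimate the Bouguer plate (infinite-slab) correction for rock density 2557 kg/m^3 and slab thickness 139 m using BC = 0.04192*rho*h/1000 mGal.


BC = 0.04192 * rho * h / 1000
= 0.04192 * 2557 * 139 / 1000
= 14.8993 mGal

14.8993


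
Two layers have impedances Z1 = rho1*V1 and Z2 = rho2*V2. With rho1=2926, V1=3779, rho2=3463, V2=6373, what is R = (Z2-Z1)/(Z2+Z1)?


Z1 = 2926 * 3779 = 11057354
Z2 = 3463 * 6373 = 22069699
R = (22069699 - 11057354) / (22069699 + 11057354) = 11012345 / 33127053 = 0.3324

0.3324


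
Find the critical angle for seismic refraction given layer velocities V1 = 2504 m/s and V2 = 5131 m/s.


V1/V2 = 2504/5131 = 0.488014
theta_c = arcsin(0.488014) = 29.2101 degrees

29.2101


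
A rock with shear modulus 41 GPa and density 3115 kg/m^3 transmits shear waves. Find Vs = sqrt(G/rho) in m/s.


Convert G to Pa: G = 41e9 Pa
Compute G/rho = 41e9 / 3115 = 13162118.7801
Vs = sqrt(13162118.7801) = 3627.96 m/s

3627.96


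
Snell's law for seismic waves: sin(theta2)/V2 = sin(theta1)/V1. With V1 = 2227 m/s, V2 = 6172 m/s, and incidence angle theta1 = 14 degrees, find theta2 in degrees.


sin(theta1) = sin(14 deg) = 0.241922
sin(theta2) = V2/V1 * sin(theta1) = 6172/2227 * 0.241922 = 0.670472
theta2 = arcsin(0.670472) = 42.1035 degrees

42.1035


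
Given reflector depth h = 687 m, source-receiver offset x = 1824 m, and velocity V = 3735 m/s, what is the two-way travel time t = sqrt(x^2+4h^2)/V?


x^2 + 4h^2 = 1824^2 + 4*687^2 = 3326976 + 1887876 = 5214852
sqrt(5214852) = 2283.605
t = 2283.605 / 3735 = 0.6114 s

0.6114


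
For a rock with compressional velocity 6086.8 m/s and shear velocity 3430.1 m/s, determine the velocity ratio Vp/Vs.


Vp/Vs = 6086.8 / 3430.1
= 1.7745

1.7745


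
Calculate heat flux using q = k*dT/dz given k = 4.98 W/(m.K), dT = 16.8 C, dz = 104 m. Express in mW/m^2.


q = k * dT / dz * 1000
= 4.98 * 16.8 / 104 * 1000
= 0.804462 * 1000
= 804.4615 mW/m^2

804.4615


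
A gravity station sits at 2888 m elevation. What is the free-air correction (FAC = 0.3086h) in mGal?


FAC = 0.3086 * h
= 0.3086 * 2888
= 891.2368 mGal

891.2368


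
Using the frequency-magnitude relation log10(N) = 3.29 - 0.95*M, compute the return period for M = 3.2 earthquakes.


log10(N) = 3.29 - 0.95*3.2 = 0.25
N = 10^0.25 = 1.778279
T = 1/N = 1/1.778279 = 0.5623 years

0.5623


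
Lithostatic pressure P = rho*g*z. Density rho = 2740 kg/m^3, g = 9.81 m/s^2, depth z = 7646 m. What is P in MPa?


P = rho * g * z / 1e6
= 2740 * 9.81 * 7646 / 1e6
= 205519892.4 / 1e6
= 205.5199 MPa

205.5199


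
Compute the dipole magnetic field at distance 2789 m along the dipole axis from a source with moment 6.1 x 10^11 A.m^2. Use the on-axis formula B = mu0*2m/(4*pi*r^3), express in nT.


m = 6.1 x 10^11 = 610000000000 A.m^2
2m = 1220000000000 A.m^2
r^3 = 2789^3 = 21694295069
B = (4pi*10^-7) * 1220000000000 / (4*pi * 21694295069) * 1e9
= 1533097.214952 / 272618552054.32 * 1e9
= 5623.5983 nT

5623.5983


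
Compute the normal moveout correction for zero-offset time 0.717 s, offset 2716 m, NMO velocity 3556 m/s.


x/Vnmo = 2716/3556 = 0.76378
(x/Vnmo)^2 = 0.583359
t0^2 = 0.514089
sqrt(0.514089 + 0.583359) = 1.047592
dt = 1.047592 - 0.717 = 0.330592

0.330592


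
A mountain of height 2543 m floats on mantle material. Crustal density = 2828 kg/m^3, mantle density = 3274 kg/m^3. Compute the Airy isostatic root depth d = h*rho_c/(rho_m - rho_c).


rho_m - rho_c = 3274 - 2828 = 446
d = 2543 * 2828 / 446
= 7191604 / 446
= 16124.67 m

16124.67


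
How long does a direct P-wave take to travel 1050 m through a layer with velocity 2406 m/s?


t = x / V
= 1050 / 2406
= 0.4364 s

0.4364


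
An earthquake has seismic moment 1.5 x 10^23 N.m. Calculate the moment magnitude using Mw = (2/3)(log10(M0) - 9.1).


log10(M0) = log10(1.5 x 10^23) = 23.1761
Mw = 2/3 * (23.1761 - 9.1)
= 2/3 * 14.0761
= 9.38

9.38


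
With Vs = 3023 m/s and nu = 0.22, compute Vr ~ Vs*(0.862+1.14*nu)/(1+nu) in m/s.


Numerator factor = 0.862 + 1.14*0.22 = 1.1128
Denominator = 1 + 0.22 = 1.22
Vr = 3023 * 1.1128 / 1.22 = 2757.37 m/s

2757.37


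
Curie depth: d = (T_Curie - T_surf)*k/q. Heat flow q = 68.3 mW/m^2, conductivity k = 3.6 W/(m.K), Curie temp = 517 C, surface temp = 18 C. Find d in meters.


T_Curie - T_surf = 517 - 18 = 499 C
Convert q to W/m^2: 68.3 mW/m^2 = 0.0683 W/m^2
d = 499 * 3.6 / 0.0683 = 26301.61 m

26301.61


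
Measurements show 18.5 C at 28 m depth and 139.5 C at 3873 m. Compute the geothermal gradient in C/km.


dT = 139.5 - 18.5 = 121.0 C
dz = 3873 - 28 = 3845 m
gradient = dT/dz * 1000 = 121.0/3845 * 1000 = 31.4694 C/km

31.4694


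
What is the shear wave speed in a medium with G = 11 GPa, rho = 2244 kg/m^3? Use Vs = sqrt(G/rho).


Convert G to Pa: G = 11e9 Pa
Compute G/rho = 11e9 / 2244 = 4901960.7843
Vs = sqrt(4901960.7843) = 2214.04 m/s

2214.04


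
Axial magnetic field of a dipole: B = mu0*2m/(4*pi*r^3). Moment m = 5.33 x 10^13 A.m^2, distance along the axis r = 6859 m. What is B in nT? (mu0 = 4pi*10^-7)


m = 5.33 x 10^13 = 53300000000000 A.m^2
2m = 106600000000000 A.m^2
r^3 = 6859^3 = 322687697779
B = (4pi*10^-7) * 106600000000000 / (4*pi * 322687697779) * 1e9
= 133957510.749069 / 4055013202985.24 * 1e9
= 33035.0369 nT

33035.0369


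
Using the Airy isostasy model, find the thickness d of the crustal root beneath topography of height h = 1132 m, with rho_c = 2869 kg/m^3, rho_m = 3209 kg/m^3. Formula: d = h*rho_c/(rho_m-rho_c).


rho_m - rho_c = 3209 - 2869 = 340
d = 1132 * 2869 / 340
= 3247708 / 340
= 9552.08 m

9552.08


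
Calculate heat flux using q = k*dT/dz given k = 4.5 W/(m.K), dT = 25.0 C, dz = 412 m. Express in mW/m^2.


q = k * dT / dz * 1000
= 4.5 * 25.0 / 412 * 1000
= 0.273058 * 1000
= 273.0583 mW/m^2

273.0583


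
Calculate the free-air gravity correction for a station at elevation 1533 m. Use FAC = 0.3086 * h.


FAC = 0.3086 * h
= 0.3086 * 1533
= 473.0838 mGal

473.0838


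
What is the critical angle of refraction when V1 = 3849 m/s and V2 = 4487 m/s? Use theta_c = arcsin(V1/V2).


V1/V2 = 3849/4487 = 0.857811
theta_c = arcsin(0.857811) = 59.0717 degrees

59.0717


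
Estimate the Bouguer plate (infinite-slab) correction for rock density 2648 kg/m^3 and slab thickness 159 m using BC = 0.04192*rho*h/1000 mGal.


BC = 0.04192 * rho * h / 1000
= 0.04192 * 2648 * 159 / 1000
= 17.6497 mGal

17.6497


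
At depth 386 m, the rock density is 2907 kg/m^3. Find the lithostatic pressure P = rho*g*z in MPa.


P = rho * g * z / 1e6
= 2907 * 9.81 * 386 / 1e6
= 11007820.62 / 1e6
= 11.0078 MPa

11.0078


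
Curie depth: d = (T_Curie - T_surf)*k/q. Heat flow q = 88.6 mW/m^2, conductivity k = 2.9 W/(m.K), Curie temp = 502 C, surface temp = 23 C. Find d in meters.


T_Curie - T_surf = 502 - 23 = 479 C
Convert q to W/m^2: 88.6 mW/m^2 = 0.0886 W/m^2
d = 479 * 2.9 / 0.0886 = 15678.33 m

15678.33


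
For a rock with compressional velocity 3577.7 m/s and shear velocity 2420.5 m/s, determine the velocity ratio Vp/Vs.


Vp/Vs = 3577.7 / 2420.5
= 1.4781

1.4781


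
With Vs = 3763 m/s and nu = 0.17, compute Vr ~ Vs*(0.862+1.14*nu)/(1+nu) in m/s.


Numerator factor = 0.862 + 1.14*0.17 = 1.0558
Denominator = 1 + 0.17 = 1.17
Vr = 3763 * 1.0558 / 1.17 = 3395.71 m/s

3395.71


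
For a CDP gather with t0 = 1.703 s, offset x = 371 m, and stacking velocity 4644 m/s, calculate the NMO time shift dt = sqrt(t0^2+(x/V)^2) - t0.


x/Vnmo = 371/4644 = 0.079888
(x/Vnmo)^2 = 0.006382
t0^2 = 2.900209
sqrt(2.900209 + 0.006382) = 1.704873
dt = 1.704873 - 1.703 = 0.001873

0.001873


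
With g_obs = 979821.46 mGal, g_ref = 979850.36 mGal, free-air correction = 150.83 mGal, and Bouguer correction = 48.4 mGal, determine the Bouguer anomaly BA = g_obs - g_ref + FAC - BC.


BA = g_obs - g_ref + FAC - BC
= 979821.46 - 979850.36 + 150.83 - 48.4
= 73.53 mGal

73.53


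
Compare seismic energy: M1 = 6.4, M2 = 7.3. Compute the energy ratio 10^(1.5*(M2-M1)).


M2 - M1 = 7.3 - 6.4 = 0.9
1.5 * 0.9 = 1.35
ratio = 10^1.35 = 22.39

22.39


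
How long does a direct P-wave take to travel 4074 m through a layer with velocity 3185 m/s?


t = x / V
= 4074 / 3185
= 1.2791 s

1.2791


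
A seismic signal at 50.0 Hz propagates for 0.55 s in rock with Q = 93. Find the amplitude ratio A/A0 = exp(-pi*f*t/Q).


pi*f*t/Q = pi*50.0*0.55/93 = 0.928966
A/A0 = exp(-0.928966) = 0.394962

0.394962


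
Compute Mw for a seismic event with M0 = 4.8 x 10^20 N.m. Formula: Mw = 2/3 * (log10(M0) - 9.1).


log10(M0) = log10(4.8 x 10^20) = 20.6812
Mw = 2/3 * (20.6812 - 9.1)
= 2/3 * 11.5812
= 7.72

7.72


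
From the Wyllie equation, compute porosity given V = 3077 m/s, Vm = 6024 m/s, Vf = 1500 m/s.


1/V - 1/Vm = 1/3077 - 1/6024 = 0.00015899
1/Vf - 1/Vm = 1/1500 - 1/6024 = 0.00050066
phi = 0.00015899 / 0.00050066 = 0.3176

0.3176


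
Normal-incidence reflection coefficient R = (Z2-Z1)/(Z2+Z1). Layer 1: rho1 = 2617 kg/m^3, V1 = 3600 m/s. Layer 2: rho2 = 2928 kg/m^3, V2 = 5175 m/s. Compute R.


Z1 = 2617 * 3600 = 9421200
Z2 = 2928 * 5175 = 15152400
R = (15152400 - 9421200) / (15152400 + 9421200) = 5731200 / 24573600 = 0.2332

0.2332


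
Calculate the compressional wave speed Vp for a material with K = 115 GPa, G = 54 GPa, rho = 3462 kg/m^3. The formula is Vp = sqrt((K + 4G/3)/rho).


First compute the effective modulus:
K + 4G/3 = 115e9 + 4*54e9/3 = 187000000000.0 Pa
Then divide by density:
187000000000.0 / 3462 = 54015020.2195 Pa/(kg/m^3)
Take the square root:
Vp = sqrt(54015020.2195) = 7349.49 m/s

7349.49


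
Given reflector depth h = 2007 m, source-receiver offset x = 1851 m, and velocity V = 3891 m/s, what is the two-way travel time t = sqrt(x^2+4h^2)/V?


x^2 + 4h^2 = 1851^2 + 4*2007^2 = 3426201 + 16112196 = 19538397
sqrt(19538397) = 4420.2259
t = 4420.2259 / 3891 = 1.136 s

1.136


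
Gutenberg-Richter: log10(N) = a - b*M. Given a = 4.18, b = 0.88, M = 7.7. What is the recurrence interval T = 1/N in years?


log10(N) = 4.18 - 0.88*7.7 = -2.596
N = 10^-2.596 = 0.002535
T = 1/N = 1/0.002535 = 394.4573 years

394.4573


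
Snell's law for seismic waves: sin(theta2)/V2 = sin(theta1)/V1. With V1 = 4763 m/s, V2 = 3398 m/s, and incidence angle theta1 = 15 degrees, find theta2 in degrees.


sin(theta1) = sin(15 deg) = 0.258819
sin(theta2) = V2/V1 * sin(theta1) = 3398/4763 * 0.258819 = 0.184646
theta2 = arcsin(0.184646) = 10.6405 degrees

10.6405


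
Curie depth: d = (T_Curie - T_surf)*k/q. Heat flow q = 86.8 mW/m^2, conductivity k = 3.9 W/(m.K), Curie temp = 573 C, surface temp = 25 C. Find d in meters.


T_Curie - T_surf = 573 - 25 = 548 C
Convert q to W/m^2: 86.8 mW/m^2 = 0.0868 W/m^2
d = 548 * 3.9 / 0.0868 = 24622.12 m

24622.12


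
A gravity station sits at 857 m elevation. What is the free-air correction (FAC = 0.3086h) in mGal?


FAC = 0.3086 * h
= 0.3086 * 857
= 264.4702 mGal

264.4702


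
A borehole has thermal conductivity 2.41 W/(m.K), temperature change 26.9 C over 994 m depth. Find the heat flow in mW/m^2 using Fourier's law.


q = k * dT / dz * 1000
= 2.41 * 26.9 / 994 * 1000
= 0.06522 * 1000
= 65.2203 mW/m^2

65.2203


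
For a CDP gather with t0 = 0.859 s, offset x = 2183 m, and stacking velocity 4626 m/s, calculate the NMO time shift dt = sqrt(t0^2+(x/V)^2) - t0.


x/Vnmo = 2183/4626 = 0.471898
(x/Vnmo)^2 = 0.222688
t0^2 = 0.737881
sqrt(0.737881 + 0.222688) = 0.980086
dt = 0.980086 - 0.859 = 0.121086

0.121086


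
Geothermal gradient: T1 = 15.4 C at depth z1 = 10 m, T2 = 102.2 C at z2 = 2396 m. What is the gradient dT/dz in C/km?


dT = 102.2 - 15.4 = 86.8 C
dz = 2396 - 10 = 2386 m
gradient = dT/dz * 1000 = 86.8/2386 * 1000 = 36.3789 C/km

36.3789


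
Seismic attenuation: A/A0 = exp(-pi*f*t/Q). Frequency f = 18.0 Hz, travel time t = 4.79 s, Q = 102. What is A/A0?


pi*f*t/Q = pi*18.0*4.79/102 = 2.65557
A/A0 = exp(-2.65557) = 0.070259

0.070259


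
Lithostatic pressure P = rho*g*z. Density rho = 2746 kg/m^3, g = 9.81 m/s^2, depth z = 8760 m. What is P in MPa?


P = rho * g * z / 1e6
= 2746 * 9.81 * 8760 / 1e6
= 235979157.6 / 1e6
= 235.9792 MPa

235.9792


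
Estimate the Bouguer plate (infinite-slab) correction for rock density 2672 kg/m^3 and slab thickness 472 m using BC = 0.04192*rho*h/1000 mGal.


BC = 0.04192 * rho * h / 1000
= 0.04192 * 2672 * 472 / 1000
= 52.8688 mGal

52.8688


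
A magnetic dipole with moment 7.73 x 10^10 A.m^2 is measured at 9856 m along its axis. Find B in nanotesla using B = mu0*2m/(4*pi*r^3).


m = 7.73 x 10^10 = 77300000000 A.m^2
2m = 154600000000 A.m^2
r^3 = 9856^3 = 957419094016
B = (4pi*10^-7) * 154600000000 / (4*pi * 957419094016) * 1e9
= 194276.089698 / 12031283168669.04 * 1e9
= 16.1476 nT

16.1476


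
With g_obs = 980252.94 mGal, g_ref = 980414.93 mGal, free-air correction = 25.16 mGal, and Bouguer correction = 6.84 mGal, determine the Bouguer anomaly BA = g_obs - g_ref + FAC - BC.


BA = g_obs - g_ref + FAC - BC
= 980252.94 - 980414.93 + 25.16 - 6.84
= -143.67 mGal

-143.67


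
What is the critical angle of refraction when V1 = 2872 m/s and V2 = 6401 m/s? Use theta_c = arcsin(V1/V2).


V1/V2 = 2872/6401 = 0.44868
theta_c = arcsin(0.44868) = 26.659 degrees

26.659


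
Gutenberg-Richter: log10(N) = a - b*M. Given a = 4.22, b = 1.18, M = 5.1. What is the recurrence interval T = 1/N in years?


log10(N) = 4.22 - 1.18*5.1 = -1.798
N = 10^-1.798 = 0.015922
T = 1/N = 1/0.015922 = 62.8058 years

62.8058


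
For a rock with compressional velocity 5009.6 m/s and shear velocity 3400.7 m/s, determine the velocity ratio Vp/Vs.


Vp/Vs = 5009.6 / 3400.7
= 1.4731

1.4731


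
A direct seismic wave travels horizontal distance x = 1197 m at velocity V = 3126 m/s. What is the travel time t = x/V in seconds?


t = x / V
= 1197 / 3126
= 0.3829 s

0.3829


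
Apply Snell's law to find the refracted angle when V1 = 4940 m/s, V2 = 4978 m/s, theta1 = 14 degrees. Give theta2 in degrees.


sin(theta1) = sin(14 deg) = 0.241922
sin(theta2) = V2/V1 * sin(theta1) = 4978/4940 * 0.241922 = 0.243783
theta2 = arcsin(0.243783) = 14.1099 degrees

14.1099


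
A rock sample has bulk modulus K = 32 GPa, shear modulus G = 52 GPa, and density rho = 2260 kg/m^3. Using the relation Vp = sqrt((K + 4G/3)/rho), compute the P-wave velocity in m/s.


First compute the effective modulus:
K + 4G/3 = 32e9 + 4*52e9/3 = 101333333333.33 Pa
Then divide by density:
101333333333.33 / 2260 = 44837758.1121 Pa/(kg/m^3)
Take the square root:
Vp = sqrt(44837758.1121) = 6696.1 m/s

6696.1


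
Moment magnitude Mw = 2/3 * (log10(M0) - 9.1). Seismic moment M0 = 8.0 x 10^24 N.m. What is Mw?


log10(M0) = log10(8.0 x 10^24) = 24.9031
Mw = 2/3 * (24.9031 - 9.1)
= 2/3 * 15.8031
= 10.54

10.54


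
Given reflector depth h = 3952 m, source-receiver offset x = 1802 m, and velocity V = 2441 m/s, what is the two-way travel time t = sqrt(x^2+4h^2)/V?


x^2 + 4h^2 = 1802^2 + 4*3952^2 = 3247204 + 62473216 = 65720420
sqrt(65720420) = 8106.8132
t = 8106.8132 / 2441 = 3.3211 s

3.3211


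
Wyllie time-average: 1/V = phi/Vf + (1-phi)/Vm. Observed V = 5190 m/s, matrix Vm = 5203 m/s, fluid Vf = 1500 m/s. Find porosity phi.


1/V - 1/Vm = 1/5190 - 1/5203 = 4.8e-07
1/Vf - 1/Vm = 1/1500 - 1/5203 = 0.00047447
phi = 4.8e-07 / 0.00047447 = 0.001

0.001


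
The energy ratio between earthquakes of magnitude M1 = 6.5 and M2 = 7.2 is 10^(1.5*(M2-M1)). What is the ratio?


M2 - M1 = 7.2 - 6.5 = 0.7
1.5 * 0.7 = 1.05
ratio = 10^1.05 = 11.22

11.22


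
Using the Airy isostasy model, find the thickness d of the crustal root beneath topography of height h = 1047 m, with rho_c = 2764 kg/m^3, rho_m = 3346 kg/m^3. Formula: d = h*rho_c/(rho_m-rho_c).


rho_m - rho_c = 3346 - 2764 = 582
d = 1047 * 2764 / 582
= 2893908 / 582
= 4972.35 m

4972.35


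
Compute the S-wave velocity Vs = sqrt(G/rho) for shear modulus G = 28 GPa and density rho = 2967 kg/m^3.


Convert G to Pa: G = 28e9 Pa
Compute G/rho = 28e9 / 2967 = 9437141.8942
Vs = sqrt(9437141.8942) = 3071.99 m/s

3071.99


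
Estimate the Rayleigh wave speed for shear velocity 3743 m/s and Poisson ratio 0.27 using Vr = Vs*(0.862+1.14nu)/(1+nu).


Numerator factor = 0.862 + 1.14*0.27 = 1.1698
Denominator = 1 + 0.27 = 1.27
Vr = 3743 * 1.1698 / 1.27 = 3447.69 m/s

3447.69


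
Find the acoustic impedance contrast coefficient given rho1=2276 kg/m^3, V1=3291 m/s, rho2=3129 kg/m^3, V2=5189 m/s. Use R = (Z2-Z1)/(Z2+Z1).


Z1 = 2276 * 3291 = 7490316
Z2 = 3129 * 5189 = 16236381
R = (16236381 - 7490316) / (16236381 + 7490316) = 8746065 / 23726697 = 0.3686

0.3686


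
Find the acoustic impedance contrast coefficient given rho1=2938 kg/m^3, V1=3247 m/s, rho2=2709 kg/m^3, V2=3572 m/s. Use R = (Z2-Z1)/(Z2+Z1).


Z1 = 2938 * 3247 = 9539686
Z2 = 2709 * 3572 = 9676548
R = (9676548 - 9539686) / (9676548 + 9539686) = 136862 / 19216234 = 0.0071

0.0071


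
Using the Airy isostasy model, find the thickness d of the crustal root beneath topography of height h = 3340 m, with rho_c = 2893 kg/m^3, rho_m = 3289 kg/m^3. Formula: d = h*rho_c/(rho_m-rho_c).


rho_m - rho_c = 3289 - 2893 = 396
d = 3340 * 2893 / 396
= 9662620 / 396
= 24400.56 m

24400.56


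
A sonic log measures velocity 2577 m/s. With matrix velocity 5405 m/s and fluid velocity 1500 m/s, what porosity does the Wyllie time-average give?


1/V - 1/Vm = 1/2577 - 1/5405 = 0.00020303
1/Vf - 1/Vm = 1/1500 - 1/5405 = 0.00048165
phi = 0.00020303 / 0.00048165 = 0.4215

0.4215


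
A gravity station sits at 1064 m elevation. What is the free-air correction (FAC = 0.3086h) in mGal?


FAC = 0.3086 * h
= 0.3086 * 1064
= 328.3504 mGal

328.3504


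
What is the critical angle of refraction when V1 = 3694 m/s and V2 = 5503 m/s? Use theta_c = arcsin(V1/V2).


V1/V2 = 3694/5503 = 0.67127
theta_c = arcsin(0.67127) = 42.1652 degrees

42.1652


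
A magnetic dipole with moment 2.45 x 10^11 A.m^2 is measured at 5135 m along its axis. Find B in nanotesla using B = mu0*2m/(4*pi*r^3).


m = 2.45 x 10^11 = 245000000000 A.m^2
2m = 490000000000 A.m^2
r^3 = 5135^3 = 135400835375
B = (4pi*10^-7) * 490000000000 / (4*pi * 135400835375) * 1e9
= 615752.160104 / 1701497078816.08 * 1e9
= 361.8885 nT

361.8885


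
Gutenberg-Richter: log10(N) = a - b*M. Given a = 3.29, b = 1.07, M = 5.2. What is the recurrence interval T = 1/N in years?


log10(N) = 3.29 - 1.07*5.2 = -2.274
N = 10^-2.274 = 0.005321
T = 1/N = 1/0.005321 = 187.9317 years

187.9317


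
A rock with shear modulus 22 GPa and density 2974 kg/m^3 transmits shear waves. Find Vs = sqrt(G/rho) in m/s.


Convert G to Pa: G = 22e9 Pa
Compute G/rho = 22e9 / 2974 = 7397444.5192
Vs = sqrt(7397444.5192) = 2719.82 m/s

2719.82


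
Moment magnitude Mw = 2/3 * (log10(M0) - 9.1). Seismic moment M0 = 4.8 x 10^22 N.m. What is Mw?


log10(M0) = log10(4.8 x 10^22) = 22.6812
Mw = 2/3 * (22.6812 - 9.1)
= 2/3 * 13.5812
= 9.05

9.05


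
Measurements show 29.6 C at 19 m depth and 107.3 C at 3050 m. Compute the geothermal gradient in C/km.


dT = 107.3 - 29.6 = 77.7 C
dz = 3050 - 19 = 3031 m
gradient = dT/dz * 1000 = 77.7/3031 * 1000 = 25.6351 C/km

25.6351


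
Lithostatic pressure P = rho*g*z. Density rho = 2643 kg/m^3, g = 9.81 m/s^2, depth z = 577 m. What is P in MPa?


P = rho * g * z / 1e6
= 2643 * 9.81 * 577 / 1e6
= 14960357.91 / 1e6
= 14.9604 MPa

14.9604


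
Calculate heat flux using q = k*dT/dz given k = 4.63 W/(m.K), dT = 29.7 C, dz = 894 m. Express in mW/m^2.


q = k * dT / dz * 1000
= 4.63 * 29.7 / 894 * 1000
= 0.153815 * 1000
= 153.8154 mW/m^2

153.8154


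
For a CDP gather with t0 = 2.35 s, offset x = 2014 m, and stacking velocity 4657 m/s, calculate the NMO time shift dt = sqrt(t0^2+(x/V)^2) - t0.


x/Vnmo = 2014/4657 = 0.432467
(x/Vnmo)^2 = 0.187028
t0^2 = 5.5225
sqrt(5.5225 + 0.187028) = 2.389462
dt = 2.389462 - 2.35 = 0.039462

0.039462


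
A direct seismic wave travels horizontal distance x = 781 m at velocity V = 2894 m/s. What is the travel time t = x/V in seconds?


t = x / V
= 781 / 2894
= 0.2699 s

0.2699


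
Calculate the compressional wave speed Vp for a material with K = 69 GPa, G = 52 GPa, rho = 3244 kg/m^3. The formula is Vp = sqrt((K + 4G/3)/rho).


First compute the effective modulus:
K + 4G/3 = 69e9 + 4*52e9/3 = 138333333333.33 Pa
Then divide by density:
138333333333.33 / 3244 = 42642827.7846 Pa/(kg/m^3)
Take the square root:
Vp = sqrt(42642827.7846) = 6530.15 m/s

6530.15


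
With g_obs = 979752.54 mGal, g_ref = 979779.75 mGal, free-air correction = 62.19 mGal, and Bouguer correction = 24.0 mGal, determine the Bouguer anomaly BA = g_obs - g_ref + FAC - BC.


BA = g_obs - g_ref + FAC - BC
= 979752.54 - 979779.75 + 62.19 - 24.0
= 10.98 mGal

10.98


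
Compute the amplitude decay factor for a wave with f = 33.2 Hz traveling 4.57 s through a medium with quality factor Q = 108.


pi*f*t/Q = pi*33.2*4.57/108 = 4.413472
A/A0 = exp(-4.413472) = 0.012113

0.012113


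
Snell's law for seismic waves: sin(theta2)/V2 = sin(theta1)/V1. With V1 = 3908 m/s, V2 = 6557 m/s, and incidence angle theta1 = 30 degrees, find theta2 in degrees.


sin(theta1) = sin(30 deg) = 0.5
sin(theta2) = V2/V1 * sin(theta1) = 6557/3908 * 0.5 = 0.83892
theta2 = arcsin(0.83892) = 57.0263 degrees

57.0263


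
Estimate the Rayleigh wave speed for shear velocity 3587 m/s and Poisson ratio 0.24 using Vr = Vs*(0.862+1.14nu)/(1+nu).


Numerator factor = 0.862 + 1.14*0.24 = 1.1356
Denominator = 1 + 0.24 = 1.24
Vr = 3587 * 1.1356 / 1.24 = 3285.0 m/s

3285.0


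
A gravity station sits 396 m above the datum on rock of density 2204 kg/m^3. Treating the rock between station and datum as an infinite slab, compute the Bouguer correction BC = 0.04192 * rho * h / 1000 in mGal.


BC = 0.04192 * rho * h / 1000
= 0.04192 * 2204 * 396 / 1000
= 36.5871 mGal

36.5871


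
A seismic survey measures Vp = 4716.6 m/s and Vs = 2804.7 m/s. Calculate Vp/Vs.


Vp/Vs = 4716.6 / 2804.7
= 1.6817

1.6817


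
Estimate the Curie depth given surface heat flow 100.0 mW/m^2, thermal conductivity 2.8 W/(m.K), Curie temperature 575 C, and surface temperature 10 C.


T_Curie - T_surf = 575 - 10 = 565 C
Convert q to W/m^2: 100.0 mW/m^2 = 0.1 W/m^2
d = 565 * 2.8 / 0.1 = 15820.0 m

15820.0


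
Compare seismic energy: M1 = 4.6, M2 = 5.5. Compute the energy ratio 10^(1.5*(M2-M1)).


M2 - M1 = 5.5 - 4.6 = 0.9
1.5 * 0.9 = 1.35
ratio = 10^1.35 = 22.39

22.39


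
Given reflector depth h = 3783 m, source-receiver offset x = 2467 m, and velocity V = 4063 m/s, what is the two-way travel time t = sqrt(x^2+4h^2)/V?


x^2 + 4h^2 = 2467^2 + 4*3783^2 = 6086089 + 57244356 = 63330445
sqrt(63330445) = 7958.0428
t = 7958.0428 / 4063 = 1.9587 s

1.9587


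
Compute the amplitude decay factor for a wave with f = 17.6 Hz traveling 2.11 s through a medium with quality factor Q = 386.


pi*f*t/Q = pi*17.6*2.11/386 = 0.302244
A/A0 = exp(-0.302244) = 0.739158

0.739158


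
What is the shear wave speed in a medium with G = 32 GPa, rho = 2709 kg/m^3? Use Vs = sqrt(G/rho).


Convert G to Pa: G = 32e9 Pa
Compute G/rho = 32e9 / 2709 = 11812476.9288
Vs = sqrt(11812476.9288) = 3436.93 m/s

3436.93


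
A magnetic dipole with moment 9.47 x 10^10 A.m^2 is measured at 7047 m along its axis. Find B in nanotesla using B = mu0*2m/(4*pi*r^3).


m = 9.47 x 10^10 = 94700000000 A.m^2
2m = 189400000000 A.m^2
r^3 = 7047^3 = 349955492823
B = (4pi*10^-7) * 189400000000 / (4*pi * 349955492823) * 1e9
= 238007.059436 / 4397670421344.53 * 1e9
= 54.1212 nT

54.1212


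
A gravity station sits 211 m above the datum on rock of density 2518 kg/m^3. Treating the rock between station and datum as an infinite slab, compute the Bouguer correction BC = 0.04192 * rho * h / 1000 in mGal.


BC = 0.04192 * rho * h / 1000
= 0.04192 * 2518 * 211 / 1000
= 22.272 mGal

22.272


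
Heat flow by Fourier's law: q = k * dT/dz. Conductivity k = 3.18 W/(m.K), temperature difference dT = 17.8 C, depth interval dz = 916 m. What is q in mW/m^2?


q = k * dT / dz * 1000
= 3.18 * 17.8 / 916 * 1000
= 0.061795 * 1000
= 61.7948 mW/m^2

61.7948


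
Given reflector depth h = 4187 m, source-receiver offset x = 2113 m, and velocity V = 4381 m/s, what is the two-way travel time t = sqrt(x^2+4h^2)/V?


x^2 + 4h^2 = 2113^2 + 4*4187^2 = 4464769 + 70123876 = 74588645
sqrt(74588645) = 8636.4718
t = 8636.4718 / 4381 = 1.9713 s

1.9713


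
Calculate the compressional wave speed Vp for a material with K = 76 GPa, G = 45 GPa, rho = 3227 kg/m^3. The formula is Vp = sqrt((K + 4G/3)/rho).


First compute the effective modulus:
K + 4G/3 = 76e9 + 4*45e9/3 = 136000000000.0 Pa
Then divide by density:
136000000000.0 / 3227 = 42144406.5696 Pa/(kg/m^3)
Take the square root:
Vp = sqrt(42144406.5696) = 6491.87 m/s

6491.87


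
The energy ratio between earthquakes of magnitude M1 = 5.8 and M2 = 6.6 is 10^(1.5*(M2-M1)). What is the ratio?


M2 - M1 = 6.6 - 5.8 = 0.8
1.5 * 0.8 = 1.2
ratio = 10^1.2 = 15.85

15.85


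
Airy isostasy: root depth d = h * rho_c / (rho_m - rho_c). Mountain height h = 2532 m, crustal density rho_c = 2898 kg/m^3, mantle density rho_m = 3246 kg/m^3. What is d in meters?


rho_m - rho_c = 3246 - 2898 = 348
d = 2532 * 2898 / 348
= 7337736 / 348
= 21085.45 m

21085.45


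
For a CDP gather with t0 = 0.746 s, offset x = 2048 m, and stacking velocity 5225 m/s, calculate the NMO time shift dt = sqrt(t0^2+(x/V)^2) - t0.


x/Vnmo = 2048/5225 = 0.391962
(x/Vnmo)^2 = 0.153634
t0^2 = 0.556516
sqrt(0.556516 + 0.153634) = 0.842704
dt = 0.842704 - 0.746 = 0.096704

0.096704


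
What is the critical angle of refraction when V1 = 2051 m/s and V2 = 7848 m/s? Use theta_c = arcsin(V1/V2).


V1/V2 = 2051/7848 = 0.26134
theta_c = arcsin(0.26134) = 15.1496 degrees

15.1496


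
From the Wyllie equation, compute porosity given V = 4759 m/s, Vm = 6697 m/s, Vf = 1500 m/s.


1/V - 1/Vm = 1/4759 - 1/6697 = 6.081e-05
1/Vf - 1/Vm = 1/1500 - 1/6697 = 0.00051735
phi = 6.081e-05 / 0.00051735 = 0.1175

0.1175


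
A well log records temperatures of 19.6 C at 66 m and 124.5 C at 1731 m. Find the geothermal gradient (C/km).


dT = 124.5 - 19.6 = 104.9 C
dz = 1731 - 66 = 1665 m
gradient = dT/dz * 1000 = 104.9/1665 * 1000 = 63.003 C/km

63.003


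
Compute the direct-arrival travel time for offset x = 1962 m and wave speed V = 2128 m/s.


t = x / V
= 1962 / 2128
= 0.922 s

0.922


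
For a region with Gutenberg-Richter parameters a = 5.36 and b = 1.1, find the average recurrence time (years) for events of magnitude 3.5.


log10(N) = 5.36 - 1.1*3.5 = 1.51
N = 10^1.51 = 32.359366
T = 1/N = 1/32.359366 = 0.0309 years

0.0309


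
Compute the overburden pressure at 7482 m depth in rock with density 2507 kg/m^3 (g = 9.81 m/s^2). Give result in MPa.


P = rho * g * z / 1e6
= 2507 * 9.81 * 7482 / 1e6
= 184009838.94 / 1e6
= 184.0098 MPa

184.0098


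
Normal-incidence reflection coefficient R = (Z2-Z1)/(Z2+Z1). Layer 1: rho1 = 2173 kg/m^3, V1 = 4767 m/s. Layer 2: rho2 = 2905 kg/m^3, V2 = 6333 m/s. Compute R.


Z1 = 2173 * 4767 = 10358691
Z2 = 2905 * 6333 = 18397365
R = (18397365 - 10358691) / (18397365 + 10358691) = 8038674 / 28756056 = 0.2795

0.2795


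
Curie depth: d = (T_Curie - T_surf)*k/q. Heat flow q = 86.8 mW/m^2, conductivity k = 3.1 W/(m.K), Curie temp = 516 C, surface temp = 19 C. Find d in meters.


T_Curie - T_surf = 516 - 19 = 497 C
Convert q to W/m^2: 86.8 mW/m^2 = 0.0868 W/m^2
d = 497 * 3.1 / 0.0868 = 17750.0 m

17750.0


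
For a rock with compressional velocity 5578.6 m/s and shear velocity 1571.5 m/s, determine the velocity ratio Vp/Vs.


Vp/Vs = 5578.6 / 1571.5
= 3.5499

3.5499


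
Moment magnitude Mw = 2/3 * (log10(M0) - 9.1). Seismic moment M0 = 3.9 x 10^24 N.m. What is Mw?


log10(M0) = log10(3.9 x 10^24) = 24.5911
Mw = 2/3 * (24.5911 - 9.1)
= 2/3 * 15.4911
= 10.33

10.33


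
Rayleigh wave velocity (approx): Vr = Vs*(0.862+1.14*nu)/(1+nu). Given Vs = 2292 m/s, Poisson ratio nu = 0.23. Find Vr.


Numerator factor = 0.862 + 1.14*0.23 = 1.1242
Denominator = 1 + 0.23 = 1.23
Vr = 2292 * 1.1242 / 1.23 = 2094.85 m/s

2094.85


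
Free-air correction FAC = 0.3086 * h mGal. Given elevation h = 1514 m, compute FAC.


FAC = 0.3086 * h
= 0.3086 * 1514
= 467.2204 mGal

467.2204


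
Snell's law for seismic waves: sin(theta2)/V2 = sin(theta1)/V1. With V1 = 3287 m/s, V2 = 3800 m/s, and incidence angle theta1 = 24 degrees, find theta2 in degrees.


sin(theta1) = sin(24 deg) = 0.406737
sin(theta2) = V2/V1 * sin(theta1) = 3800/3287 * 0.406737 = 0.470216
theta2 = arcsin(0.470216) = 28.0483 degrees

28.0483


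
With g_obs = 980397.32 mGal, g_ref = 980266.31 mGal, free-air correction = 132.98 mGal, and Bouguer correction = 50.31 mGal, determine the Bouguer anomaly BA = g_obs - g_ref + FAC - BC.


BA = g_obs - g_ref + FAC - BC
= 980397.32 - 980266.31 + 132.98 - 50.31
= 213.68 mGal

213.68


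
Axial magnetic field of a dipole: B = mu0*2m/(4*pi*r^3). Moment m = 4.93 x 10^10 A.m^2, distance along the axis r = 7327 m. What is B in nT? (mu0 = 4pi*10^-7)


m = 4.93 x 10^10 = 49300000000 A.m^2
2m = 98600000000 A.m^2
r^3 = 7327^3 = 393349474783
B = (4pi*10^-7) * 98600000000 / (4*pi * 393349474783) * 1e9
= 123904.414258 / 4942975281086.71 * 1e9
= 25.0668 nT

25.0668


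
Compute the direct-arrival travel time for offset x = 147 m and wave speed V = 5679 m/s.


t = x / V
= 147 / 5679
= 0.0259 s

0.0259


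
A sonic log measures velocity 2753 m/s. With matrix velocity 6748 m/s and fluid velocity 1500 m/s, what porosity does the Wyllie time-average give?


1/V - 1/Vm = 1/2753 - 1/6748 = 0.00021505
1/Vf - 1/Vm = 1/1500 - 1/6748 = 0.00051847
phi = 0.00021505 / 0.00051847 = 0.4148

0.4148


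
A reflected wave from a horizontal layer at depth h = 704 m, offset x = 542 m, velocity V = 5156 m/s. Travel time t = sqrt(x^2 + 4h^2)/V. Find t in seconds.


x^2 + 4h^2 = 542^2 + 4*704^2 = 293764 + 1982464 = 2276228
sqrt(2276228) = 1508.7173
t = 1508.7173 / 5156 = 0.2926 s

0.2926


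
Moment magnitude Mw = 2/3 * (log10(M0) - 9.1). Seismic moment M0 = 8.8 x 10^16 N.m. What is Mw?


log10(M0) = log10(8.8 x 10^16) = 16.9445
Mw = 2/3 * (16.9445 - 9.1)
= 2/3 * 7.8445
= 5.23

5.23


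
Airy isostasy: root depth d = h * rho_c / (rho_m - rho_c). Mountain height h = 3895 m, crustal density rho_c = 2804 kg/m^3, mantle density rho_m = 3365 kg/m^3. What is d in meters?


rho_m - rho_c = 3365 - 2804 = 561
d = 3895 * 2804 / 561
= 10921580 / 561
= 19468.06 m

19468.06


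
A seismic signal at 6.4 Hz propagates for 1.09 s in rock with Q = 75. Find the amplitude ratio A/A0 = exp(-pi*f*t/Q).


pi*f*t/Q = pi*6.4*1.09/75 = 0.29221
A/A0 = exp(-0.29221) = 0.746612

0.746612


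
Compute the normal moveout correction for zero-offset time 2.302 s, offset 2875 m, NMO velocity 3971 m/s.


x/Vnmo = 2875/3971 = 0.723999
(x/Vnmo)^2 = 0.524175
t0^2 = 5.299204
sqrt(5.299204 + 0.524175) = 2.413168
dt = 2.413168 - 2.302 = 0.111168

0.111168


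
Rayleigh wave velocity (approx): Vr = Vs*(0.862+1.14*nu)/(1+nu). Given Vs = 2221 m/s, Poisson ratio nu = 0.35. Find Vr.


Numerator factor = 0.862 + 1.14*0.35 = 1.261
Denominator = 1 + 0.35 = 1.35
Vr = 2221 * 1.261 / 1.35 = 2074.58 m/s

2074.58


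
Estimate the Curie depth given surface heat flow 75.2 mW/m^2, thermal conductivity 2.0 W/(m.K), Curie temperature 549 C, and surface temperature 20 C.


T_Curie - T_surf = 549 - 20 = 529 C
Convert q to W/m^2: 75.2 mW/m^2 = 0.0752 W/m^2
d = 529 * 2.0 / 0.0752 = 14069.15 m

14069.15
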